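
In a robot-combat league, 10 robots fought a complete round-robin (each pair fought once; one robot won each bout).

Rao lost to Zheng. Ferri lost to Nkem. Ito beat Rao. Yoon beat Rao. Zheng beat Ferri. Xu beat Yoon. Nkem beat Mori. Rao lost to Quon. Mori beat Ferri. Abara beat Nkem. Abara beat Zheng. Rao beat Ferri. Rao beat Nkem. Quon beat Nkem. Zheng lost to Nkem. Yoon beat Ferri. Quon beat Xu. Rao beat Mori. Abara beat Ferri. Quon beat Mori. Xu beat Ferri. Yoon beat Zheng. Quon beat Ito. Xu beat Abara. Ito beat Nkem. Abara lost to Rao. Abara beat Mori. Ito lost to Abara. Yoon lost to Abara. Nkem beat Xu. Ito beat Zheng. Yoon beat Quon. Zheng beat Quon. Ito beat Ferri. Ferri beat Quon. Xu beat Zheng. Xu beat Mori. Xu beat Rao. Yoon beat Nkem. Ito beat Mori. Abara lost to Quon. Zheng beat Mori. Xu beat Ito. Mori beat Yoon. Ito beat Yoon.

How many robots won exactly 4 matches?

Win totals: Yoon 5, Mori 2, Xu 7, Quon 6, Abara 6, Ito 6, Rao 4, Ferri 1, Zheng 4, Nkem 4.
Exactly 4: Rao, Zheng, Nkem — 3 robots.

3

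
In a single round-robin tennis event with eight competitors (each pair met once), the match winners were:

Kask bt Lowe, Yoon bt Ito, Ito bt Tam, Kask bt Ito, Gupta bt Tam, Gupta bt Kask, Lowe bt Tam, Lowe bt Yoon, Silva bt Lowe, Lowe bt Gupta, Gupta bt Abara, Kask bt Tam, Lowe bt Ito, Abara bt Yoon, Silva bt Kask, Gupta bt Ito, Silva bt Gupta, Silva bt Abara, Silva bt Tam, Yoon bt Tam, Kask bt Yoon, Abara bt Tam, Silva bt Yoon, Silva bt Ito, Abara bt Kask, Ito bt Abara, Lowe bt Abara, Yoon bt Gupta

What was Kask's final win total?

Kask's results: beat Lowe, Ito, Tam, Yoon; lost to Abara, Silva, Gupta.
That is 4 wins.

4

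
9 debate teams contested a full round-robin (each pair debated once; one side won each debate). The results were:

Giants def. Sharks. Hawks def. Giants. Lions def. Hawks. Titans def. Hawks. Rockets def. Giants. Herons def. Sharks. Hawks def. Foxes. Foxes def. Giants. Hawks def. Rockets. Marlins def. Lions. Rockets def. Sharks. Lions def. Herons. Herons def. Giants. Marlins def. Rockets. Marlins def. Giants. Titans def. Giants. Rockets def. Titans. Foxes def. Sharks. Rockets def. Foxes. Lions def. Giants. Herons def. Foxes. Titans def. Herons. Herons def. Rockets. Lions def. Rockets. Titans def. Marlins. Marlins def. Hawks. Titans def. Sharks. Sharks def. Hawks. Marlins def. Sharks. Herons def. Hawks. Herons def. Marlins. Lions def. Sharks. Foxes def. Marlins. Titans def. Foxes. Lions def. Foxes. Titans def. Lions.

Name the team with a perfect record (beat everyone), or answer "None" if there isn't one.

Highest win total is Titans with 7 (out of 8 possible).
Titans lost to Rockets, so no team went undefeated.

None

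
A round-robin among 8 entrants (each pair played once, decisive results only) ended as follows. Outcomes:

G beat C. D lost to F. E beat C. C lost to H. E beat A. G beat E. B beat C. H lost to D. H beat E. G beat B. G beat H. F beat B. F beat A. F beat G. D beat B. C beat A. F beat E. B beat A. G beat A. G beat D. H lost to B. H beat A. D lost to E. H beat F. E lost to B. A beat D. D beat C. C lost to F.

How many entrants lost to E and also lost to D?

1

E beat: A, C, D.
D beat: B, C, H.
Both beat: C — 1.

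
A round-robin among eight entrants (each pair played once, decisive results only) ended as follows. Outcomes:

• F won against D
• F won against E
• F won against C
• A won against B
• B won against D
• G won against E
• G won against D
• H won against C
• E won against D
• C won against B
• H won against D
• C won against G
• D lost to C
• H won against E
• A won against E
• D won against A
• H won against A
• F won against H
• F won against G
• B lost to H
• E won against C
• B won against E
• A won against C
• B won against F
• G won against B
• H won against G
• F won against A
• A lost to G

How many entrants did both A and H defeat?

A beat: B, C, E.
H beat: A, B, C, D, E, G.
Both beat: B, C, E — 3.

3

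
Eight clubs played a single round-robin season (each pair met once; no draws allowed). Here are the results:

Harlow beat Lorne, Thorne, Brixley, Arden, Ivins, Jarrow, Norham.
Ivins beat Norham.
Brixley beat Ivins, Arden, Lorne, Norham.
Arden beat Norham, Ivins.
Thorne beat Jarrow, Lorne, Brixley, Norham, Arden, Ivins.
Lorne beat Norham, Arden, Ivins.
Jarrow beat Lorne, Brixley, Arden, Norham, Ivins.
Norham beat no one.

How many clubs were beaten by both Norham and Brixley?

Norham beat: no one.
Brixley beat: Arden, Ivins, Lorne, Norham.
No one was beaten by both.

0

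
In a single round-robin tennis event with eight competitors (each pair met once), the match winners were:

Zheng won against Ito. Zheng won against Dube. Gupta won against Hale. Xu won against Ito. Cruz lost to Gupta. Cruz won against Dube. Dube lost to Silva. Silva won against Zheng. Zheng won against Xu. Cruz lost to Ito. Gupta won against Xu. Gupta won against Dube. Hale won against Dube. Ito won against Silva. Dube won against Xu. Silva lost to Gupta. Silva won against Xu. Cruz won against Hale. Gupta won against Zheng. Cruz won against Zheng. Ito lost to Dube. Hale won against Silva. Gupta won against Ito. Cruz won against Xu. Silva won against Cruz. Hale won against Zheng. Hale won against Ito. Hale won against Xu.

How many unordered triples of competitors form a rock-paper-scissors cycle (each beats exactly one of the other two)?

Win totals: Dube 2, Cruz 4, Silva 4, Zheng 3, Gupta 7, Hale 5, Ito 2, Xu 1.
A competitor with w wins dominates both others in C(w,2) triples; summing gives 1 + 6 + 6 + 3 + 21 + 10 + 1 + 0 = 48 transitive triples.
Total triples C(8,3) = 56, so cyclic triples = 56 − 48 = 8.

8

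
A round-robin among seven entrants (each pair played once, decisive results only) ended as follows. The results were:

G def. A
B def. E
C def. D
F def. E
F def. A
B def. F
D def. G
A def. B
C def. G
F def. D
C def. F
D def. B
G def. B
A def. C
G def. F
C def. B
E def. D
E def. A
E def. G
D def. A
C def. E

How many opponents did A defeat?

2

A's results: beat B, C; lost to D, E, F, G.
That is 2 wins.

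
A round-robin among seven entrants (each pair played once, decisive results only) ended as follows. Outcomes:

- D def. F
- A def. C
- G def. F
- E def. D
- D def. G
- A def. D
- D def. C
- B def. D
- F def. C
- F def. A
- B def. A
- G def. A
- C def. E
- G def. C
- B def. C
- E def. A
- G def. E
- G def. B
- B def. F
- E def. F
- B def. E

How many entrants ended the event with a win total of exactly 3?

Win totals: A 2, B 5, C 1, D 3, E 3, F 2, G 5.
Exactly 3: D, E — 2 entrants.

2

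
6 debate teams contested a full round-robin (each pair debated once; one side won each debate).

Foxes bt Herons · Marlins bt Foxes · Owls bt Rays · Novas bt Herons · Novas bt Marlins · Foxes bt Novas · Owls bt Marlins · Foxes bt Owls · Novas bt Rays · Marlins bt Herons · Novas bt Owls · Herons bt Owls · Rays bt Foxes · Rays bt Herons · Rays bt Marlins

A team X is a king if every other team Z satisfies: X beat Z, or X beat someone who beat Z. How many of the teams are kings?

Herons cannot reach Foxes, Novas in two steps.
Owls cannot reach Novas in two steps.
Foxes reaches everyone (king).
Marlins cannot reach Rays in two steps.
Rays reaches everyone (king).
Novas reaches everyone (king).
Kings: Foxes, Rays, Novas — 3.

3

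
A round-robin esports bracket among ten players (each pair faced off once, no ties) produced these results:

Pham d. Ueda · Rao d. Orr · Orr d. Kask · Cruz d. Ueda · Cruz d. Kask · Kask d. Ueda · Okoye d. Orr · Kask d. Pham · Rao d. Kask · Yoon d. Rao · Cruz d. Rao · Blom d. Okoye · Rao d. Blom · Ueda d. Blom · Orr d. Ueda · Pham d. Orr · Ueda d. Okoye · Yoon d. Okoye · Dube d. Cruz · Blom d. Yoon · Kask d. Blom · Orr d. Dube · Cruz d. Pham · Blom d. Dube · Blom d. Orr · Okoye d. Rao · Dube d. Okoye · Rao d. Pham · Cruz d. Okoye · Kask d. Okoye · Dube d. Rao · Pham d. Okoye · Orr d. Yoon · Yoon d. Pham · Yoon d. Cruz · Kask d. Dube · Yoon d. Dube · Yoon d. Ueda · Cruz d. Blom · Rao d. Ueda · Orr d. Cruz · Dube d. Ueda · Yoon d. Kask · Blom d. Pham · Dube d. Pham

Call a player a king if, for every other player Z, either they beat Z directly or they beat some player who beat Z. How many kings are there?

Rao reaches everyone (king).
Orr reaches everyone (king).
Yoon reaches everyone (king).
Okoye reaches everyone (king).
Ueda cannot reach Cruz, Kask in two steps.
Dube cannot reach Yoon in two steps.
Blom reaches everyone (king).
Cruz reaches everyone (king).
Pham reaches everyone (king).
Kask reaches everyone (king).
Kings: Rao, Orr, Yoon, Okoye, Blom, Cruz, Pham, Kask — 8.

8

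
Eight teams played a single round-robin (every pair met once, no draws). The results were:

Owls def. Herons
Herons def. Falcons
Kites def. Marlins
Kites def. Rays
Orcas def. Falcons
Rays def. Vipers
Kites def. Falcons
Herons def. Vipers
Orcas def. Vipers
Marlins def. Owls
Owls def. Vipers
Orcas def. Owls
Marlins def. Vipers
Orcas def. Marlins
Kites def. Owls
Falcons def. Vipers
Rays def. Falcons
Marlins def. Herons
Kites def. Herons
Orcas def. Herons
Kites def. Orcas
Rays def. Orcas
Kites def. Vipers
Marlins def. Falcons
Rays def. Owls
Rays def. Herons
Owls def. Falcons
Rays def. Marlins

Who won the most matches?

Kites

Win totals: Orcas 5, Herons 2, Vipers 0, Owls 3, Rays 6, Kites 7, Marlins 4, Falcons 1.
Kites leads with 7 wins (next highest: 6).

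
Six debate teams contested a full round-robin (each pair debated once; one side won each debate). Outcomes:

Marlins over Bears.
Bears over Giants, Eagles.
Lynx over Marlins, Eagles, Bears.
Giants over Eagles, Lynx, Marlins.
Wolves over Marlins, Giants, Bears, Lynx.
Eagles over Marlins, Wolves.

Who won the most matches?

Win totals: Giants 3, Marlins 1, Wolves 4, Eagles 2, Lynx 3, Bears 2.
Wolves leads with 4 wins (next highest: 3).

Wolves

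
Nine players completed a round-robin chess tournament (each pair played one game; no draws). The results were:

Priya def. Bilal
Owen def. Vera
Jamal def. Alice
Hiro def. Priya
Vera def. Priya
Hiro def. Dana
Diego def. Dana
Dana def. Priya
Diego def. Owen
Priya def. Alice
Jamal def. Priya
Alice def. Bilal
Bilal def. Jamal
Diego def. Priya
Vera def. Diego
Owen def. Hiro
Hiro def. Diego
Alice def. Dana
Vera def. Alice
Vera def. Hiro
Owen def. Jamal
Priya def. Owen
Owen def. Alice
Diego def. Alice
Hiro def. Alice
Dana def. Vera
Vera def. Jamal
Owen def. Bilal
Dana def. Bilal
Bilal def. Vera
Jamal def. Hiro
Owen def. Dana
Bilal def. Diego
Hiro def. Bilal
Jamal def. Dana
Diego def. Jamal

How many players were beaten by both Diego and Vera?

3

Diego beat: Priya, Alice, Owen, Dana, Jamal.
Vera beat: Diego, Priya, Alice, Hiro, Jamal.
Both beat: Priya, Alice, Jamal — 3.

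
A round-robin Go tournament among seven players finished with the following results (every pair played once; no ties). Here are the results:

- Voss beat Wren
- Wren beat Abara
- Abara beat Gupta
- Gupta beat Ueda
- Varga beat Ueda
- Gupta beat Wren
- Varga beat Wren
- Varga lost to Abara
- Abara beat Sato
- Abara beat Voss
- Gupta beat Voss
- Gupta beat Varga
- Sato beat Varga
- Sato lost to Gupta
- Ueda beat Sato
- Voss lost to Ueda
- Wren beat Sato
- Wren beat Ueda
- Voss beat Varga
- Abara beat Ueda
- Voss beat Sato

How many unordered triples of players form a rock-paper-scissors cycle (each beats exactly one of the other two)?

Win totals: Wren 3, Ueda 2, Abara 5, Gupta 5, Sato 1, Varga 2, Voss 3.
A player with w wins dominates both others in C(w,2) triples; summing gives 3 + 1 + 10 + 10 + 0 + 1 + 3 = 28 transitive triples.
Total triples C(7,3) = 35, so cyclic triples = 35 − 28 = 7.

7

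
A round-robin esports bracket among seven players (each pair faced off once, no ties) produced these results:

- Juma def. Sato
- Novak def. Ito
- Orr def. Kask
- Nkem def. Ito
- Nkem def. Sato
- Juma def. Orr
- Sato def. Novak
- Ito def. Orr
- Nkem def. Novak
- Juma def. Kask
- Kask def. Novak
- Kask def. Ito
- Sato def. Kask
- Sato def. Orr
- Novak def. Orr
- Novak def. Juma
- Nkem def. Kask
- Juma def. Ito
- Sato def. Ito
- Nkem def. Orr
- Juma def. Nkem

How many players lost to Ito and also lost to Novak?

1

Ito beat: Orr.
Novak beat: Orr, Juma, Ito.
Both beat: Orr — 1.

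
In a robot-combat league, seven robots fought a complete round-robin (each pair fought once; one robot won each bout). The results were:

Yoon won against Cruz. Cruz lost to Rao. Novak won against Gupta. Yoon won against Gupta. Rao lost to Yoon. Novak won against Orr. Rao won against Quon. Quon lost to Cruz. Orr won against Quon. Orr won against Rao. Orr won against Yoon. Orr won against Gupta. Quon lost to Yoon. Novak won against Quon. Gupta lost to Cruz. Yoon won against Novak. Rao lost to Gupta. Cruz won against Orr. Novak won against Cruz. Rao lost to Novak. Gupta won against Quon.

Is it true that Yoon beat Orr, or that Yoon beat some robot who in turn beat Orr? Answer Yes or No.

Yes

Yoon did not beat Orr directly.
Yoon beat Novak, Cruz, Quon, Gupta, Rao. Of those, Novak beat Orr.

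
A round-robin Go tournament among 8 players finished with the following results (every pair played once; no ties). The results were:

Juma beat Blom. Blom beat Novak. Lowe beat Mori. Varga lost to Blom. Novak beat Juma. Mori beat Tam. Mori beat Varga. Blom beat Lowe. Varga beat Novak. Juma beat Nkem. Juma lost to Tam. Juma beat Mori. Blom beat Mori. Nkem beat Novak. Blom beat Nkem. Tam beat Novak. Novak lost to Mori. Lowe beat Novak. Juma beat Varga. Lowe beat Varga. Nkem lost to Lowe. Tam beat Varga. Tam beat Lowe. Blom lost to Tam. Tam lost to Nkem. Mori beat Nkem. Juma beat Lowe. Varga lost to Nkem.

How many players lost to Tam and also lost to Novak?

1

Tam beat: Novak, Blom, Lowe, Varga, Juma.
Novak beat: Juma.
Both beat: Juma — 1.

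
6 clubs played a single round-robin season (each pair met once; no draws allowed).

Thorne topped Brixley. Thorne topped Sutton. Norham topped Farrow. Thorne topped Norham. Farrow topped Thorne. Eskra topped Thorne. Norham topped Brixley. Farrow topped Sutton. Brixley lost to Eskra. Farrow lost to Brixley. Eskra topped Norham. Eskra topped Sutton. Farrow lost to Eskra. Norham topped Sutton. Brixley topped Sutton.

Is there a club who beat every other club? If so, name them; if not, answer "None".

Eskra

Eskra has 5 wins out of 5 opponents — a perfect record.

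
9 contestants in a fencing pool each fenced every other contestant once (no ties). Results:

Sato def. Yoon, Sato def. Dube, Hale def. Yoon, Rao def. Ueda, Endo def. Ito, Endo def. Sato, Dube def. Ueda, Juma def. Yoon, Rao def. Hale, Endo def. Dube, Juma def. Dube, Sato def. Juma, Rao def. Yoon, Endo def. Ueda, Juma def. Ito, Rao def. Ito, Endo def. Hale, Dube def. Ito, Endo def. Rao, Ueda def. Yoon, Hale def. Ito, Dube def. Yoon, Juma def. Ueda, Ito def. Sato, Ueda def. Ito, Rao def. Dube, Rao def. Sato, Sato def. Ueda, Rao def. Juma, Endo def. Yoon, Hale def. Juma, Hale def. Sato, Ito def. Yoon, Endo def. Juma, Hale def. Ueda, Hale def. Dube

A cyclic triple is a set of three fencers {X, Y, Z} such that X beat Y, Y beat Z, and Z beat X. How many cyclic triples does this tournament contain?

Win totals: Dube 3, Juma 4, Rao 7, Endo 8, Ito 2, Sato 4, Hale 6, Ueda 2, Yoon 0.
A fencer with w wins dominates both others in C(w,2) triples; summing gives 3 + 6 + 21 + 28 + 1 + 6 + 15 + 1 + 0 = 81 transitive triples.
Total triples C(9,3) = 84, so cyclic triples = 84 − 81 = 3.

3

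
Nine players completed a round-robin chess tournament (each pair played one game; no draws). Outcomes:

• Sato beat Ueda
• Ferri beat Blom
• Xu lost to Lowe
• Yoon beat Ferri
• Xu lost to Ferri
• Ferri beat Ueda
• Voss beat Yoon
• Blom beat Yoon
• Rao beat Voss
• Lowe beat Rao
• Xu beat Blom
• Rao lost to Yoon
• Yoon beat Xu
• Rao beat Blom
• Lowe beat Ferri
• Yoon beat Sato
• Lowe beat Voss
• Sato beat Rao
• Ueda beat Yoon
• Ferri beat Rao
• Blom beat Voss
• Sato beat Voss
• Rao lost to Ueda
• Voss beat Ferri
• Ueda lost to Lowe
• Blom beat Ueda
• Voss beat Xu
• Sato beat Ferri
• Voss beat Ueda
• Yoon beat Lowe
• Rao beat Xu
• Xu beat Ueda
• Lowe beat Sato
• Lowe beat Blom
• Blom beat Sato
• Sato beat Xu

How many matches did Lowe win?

Lowe's results: beat Sato, Ueda, Rao, Blom, Ferri, Voss, Xu; lost to Yoon.
That is 7 wins.

7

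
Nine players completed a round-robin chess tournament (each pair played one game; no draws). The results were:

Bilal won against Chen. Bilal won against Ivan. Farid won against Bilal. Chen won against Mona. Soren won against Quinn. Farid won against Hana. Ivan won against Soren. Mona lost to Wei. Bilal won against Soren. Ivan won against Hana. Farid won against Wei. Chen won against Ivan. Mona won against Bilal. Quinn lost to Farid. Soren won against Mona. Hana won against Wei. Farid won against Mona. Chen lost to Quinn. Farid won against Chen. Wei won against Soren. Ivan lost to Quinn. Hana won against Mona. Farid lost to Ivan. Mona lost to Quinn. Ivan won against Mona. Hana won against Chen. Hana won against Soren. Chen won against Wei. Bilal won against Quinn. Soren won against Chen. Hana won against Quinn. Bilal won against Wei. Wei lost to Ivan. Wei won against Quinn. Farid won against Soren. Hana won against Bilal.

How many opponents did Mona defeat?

1

Mona's results: beat Bilal; lost to Chen, Wei, Farid, Ivan, Quinn, Hana, Soren.
That is 1 win.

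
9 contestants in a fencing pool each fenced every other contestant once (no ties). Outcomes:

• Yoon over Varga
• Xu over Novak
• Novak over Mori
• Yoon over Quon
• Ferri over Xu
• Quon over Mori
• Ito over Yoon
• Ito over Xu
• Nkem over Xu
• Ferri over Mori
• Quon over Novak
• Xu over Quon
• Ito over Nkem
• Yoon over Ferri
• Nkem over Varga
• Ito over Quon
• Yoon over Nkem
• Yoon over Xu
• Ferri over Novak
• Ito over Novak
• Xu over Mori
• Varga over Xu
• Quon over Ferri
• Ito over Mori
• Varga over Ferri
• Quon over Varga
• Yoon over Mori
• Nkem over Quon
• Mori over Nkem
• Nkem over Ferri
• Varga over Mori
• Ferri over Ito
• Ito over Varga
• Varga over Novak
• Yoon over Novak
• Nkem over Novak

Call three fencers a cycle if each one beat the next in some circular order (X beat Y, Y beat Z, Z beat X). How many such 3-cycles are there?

11

Win totals: Ferri 4, Novak 1, Xu 3, Mori 1, Yoon 7, Quon 4, Ito 7, Varga 4, Nkem 5.
A fencer with w wins dominates both others in C(w,2) triples; summing gives 6 + 0 + 3 + 0 + 21 + 6 + 21 + 6 + 10 = 73 transitive triples.
Total triples C(9,3) = 84, so cyclic triples = 84 − 73 = 11.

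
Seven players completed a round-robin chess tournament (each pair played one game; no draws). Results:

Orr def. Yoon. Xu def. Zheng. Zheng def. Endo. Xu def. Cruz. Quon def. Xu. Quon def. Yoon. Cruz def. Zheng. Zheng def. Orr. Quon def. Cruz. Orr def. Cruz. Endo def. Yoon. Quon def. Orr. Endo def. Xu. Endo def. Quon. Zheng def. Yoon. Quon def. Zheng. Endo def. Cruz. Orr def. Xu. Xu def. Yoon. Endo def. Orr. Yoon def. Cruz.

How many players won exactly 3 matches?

3

Win totals: Cruz 1, Quon 5, Yoon 1, Orr 3, Zheng 3, Xu 3, Endo 5.
Exactly 3: Orr, Zheng, Xu — 3 players.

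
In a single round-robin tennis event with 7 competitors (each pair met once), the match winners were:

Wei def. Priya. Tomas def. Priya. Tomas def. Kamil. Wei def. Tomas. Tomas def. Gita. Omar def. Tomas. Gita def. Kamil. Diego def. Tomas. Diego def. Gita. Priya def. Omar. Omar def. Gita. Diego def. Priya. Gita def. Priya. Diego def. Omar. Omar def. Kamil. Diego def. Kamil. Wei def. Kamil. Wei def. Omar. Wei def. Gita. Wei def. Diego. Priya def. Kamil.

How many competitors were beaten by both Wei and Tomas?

Wei beat: Diego, Gita, Tomas, Priya, Kamil, Omar.
Tomas beat: Gita, Priya, Kamil.
Both beat: Gita, Priya, Kamil — 3.

3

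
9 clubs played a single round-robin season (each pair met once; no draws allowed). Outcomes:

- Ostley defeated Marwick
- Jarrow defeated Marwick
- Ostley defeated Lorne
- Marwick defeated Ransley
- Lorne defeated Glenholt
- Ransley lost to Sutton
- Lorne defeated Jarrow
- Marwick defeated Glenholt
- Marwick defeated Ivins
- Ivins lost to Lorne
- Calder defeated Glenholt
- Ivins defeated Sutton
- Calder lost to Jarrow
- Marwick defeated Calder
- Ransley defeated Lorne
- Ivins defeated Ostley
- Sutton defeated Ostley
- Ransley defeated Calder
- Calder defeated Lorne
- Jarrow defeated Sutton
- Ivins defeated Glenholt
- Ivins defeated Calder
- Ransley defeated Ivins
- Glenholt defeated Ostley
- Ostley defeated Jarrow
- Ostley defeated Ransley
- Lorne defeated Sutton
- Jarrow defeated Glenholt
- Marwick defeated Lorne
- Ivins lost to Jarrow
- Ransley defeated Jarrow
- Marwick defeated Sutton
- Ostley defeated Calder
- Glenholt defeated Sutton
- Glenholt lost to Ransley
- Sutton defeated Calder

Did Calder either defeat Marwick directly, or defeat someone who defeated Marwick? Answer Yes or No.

Calder did not beat Marwick directly.
Calder beat Lorne, Glenholt, but each of them lost to Marwick. No two-step path.

No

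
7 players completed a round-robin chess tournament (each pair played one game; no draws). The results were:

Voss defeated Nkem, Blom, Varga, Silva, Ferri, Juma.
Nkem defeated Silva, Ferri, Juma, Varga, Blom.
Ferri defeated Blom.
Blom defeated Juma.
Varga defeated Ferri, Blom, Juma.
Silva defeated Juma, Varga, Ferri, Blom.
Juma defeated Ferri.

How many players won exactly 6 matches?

1

Win totals: Voss 6, Juma 1, Varga 3, Silva 4, Nkem 5, Blom 1, Ferri 1.
Exactly 6: Voss — 1 player.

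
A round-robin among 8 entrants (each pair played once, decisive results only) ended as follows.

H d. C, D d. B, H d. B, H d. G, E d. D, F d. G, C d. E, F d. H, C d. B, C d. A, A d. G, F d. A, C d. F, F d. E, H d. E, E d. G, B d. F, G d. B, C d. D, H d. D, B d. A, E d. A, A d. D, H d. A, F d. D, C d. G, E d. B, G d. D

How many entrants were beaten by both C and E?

C beat: A, B, D, E, F, G.
E beat: A, B, D, G.
Both beat: A, B, D, G — 4.

4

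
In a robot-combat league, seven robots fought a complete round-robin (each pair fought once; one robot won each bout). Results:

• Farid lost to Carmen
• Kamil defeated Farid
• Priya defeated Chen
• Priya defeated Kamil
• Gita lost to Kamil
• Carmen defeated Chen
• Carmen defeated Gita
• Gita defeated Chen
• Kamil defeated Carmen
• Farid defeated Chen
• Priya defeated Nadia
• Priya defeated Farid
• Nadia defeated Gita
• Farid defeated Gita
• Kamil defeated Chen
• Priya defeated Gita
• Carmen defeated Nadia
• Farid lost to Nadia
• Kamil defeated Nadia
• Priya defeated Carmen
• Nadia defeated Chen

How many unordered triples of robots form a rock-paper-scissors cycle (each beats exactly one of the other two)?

0

Win totals: Priya 6, Chen 0, Gita 1, Nadia 3, Carmen 4, Kamil 5, Farid 2.
A robot with w wins dominates both others in C(w,2) triples; summing gives 15 + 0 + 0 + 3 + 6 + 10 + 1 = 35 transitive triples.
Total triples C(7,3) = 35, so cyclic triples = 35 − 35 = 0.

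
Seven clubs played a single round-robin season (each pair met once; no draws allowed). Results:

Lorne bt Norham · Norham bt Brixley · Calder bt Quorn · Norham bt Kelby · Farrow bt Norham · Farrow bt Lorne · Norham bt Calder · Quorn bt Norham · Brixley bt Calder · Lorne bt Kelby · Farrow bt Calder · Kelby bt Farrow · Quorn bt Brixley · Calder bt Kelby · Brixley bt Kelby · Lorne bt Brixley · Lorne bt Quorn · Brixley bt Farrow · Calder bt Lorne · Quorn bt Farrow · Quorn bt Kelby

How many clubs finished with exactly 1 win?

1

Win totals: Norham 3, Lorne 4, Brixley 3, Farrow 3, Kelby 1, Quorn 4, Calder 3.
Exactly 1: Kelby — 1 club.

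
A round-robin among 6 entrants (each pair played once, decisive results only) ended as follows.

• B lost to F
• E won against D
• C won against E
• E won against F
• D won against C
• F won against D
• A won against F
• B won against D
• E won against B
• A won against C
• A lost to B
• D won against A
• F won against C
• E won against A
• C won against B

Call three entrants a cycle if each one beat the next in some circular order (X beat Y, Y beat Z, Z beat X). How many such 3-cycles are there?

7

Win totals: A 2, B 2, C 2, D 2, E 4, F 3.
An entrant with w wins dominates both others in C(w,2) triples; summing gives 1 + 1 + 1 + 1 + 6 + 3 = 13 transitive triples.
Total triples C(6,3) = 20, so cyclic triples = 20 − 13 = 7.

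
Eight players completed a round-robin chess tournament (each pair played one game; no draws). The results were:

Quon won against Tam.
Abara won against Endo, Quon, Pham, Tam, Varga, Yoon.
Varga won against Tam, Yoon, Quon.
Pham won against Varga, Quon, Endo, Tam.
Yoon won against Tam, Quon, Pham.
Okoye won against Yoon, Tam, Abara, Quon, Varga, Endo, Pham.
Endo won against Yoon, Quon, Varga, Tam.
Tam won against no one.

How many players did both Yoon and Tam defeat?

Yoon beat: Quon, Pham, Tam.
Tam beat: no one.
No one was beaten by both.

0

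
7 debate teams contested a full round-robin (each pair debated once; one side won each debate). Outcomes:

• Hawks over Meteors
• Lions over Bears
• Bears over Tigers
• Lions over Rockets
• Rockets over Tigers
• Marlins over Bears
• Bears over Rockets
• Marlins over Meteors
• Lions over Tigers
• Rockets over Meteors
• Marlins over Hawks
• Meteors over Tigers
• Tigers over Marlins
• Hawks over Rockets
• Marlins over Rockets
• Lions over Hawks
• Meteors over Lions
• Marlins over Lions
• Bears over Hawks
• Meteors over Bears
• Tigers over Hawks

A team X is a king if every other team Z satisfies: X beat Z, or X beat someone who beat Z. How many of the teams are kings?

Hawks cannot reach Marlins in two steps.
Tigers reaches everyone (king).
Lions reaches everyone (king).
Meteors reaches everyone (king).
Rockets reaches everyone (king).
Bears cannot reach Lions in two steps.
Marlins reaches everyone (king).
Kings: Tigers, Lions, Meteors, Rockets, Marlins — 5.

5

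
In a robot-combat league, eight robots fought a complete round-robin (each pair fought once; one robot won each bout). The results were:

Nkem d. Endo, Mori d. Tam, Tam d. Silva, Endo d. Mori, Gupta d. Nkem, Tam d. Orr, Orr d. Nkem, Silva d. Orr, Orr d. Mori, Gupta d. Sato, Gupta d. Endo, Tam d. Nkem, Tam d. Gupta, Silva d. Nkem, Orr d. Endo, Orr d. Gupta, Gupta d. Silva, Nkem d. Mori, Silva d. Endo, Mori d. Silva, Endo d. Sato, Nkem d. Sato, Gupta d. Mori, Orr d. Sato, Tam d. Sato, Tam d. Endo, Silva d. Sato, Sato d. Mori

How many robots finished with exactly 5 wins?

2

Win totals: Orr 5, Silva 4, Gupta 5, Mori 2, Endo 2, Nkem 3, Tam 6, Sato 1.
Exactly 5: Orr, Gupta — 2 robots.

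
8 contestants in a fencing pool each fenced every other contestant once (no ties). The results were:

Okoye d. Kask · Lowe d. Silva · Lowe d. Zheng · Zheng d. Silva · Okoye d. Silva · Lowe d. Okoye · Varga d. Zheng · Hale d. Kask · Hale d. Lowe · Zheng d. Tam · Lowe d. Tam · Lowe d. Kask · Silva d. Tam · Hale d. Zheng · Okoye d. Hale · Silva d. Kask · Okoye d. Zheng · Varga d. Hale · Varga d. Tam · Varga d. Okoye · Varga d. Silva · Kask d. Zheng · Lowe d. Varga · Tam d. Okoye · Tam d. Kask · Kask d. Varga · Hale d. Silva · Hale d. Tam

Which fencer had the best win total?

Lowe

Win totals: Varga 5, Silva 2, Kask 2, Hale 5, Zheng 2, Tam 2, Lowe 6, Okoye 4.
Lowe leads with 6 wins (next highest: 5).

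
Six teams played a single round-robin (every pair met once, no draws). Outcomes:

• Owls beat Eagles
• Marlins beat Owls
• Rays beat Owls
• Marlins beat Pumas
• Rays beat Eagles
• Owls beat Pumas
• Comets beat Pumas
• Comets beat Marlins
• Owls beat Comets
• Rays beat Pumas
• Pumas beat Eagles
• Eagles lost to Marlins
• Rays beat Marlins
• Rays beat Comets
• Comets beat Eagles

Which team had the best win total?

Rays

Win totals: Eagles 0, Rays 5, Owls 3, Marlins 3, Pumas 1, Comets 3.
Rays leads with 5 wins (next highest: 3).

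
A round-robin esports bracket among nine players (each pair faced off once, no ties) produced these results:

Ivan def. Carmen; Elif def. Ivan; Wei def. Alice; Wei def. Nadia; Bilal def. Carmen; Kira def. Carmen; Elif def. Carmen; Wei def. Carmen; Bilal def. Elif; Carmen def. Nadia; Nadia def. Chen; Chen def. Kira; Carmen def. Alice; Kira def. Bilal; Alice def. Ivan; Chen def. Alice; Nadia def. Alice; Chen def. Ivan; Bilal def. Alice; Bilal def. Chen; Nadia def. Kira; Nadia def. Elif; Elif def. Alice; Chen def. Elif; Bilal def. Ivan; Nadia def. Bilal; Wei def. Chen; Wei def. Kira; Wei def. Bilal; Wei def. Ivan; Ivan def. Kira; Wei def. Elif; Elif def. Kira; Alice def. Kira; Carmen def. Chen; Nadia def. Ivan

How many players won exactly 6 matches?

Win totals: Ivan 2, Nadia 6, Alice 2, Carmen 3, Chen 4, Kira 2, Elif 4, Wei 8, Bilal 5.
Exactly 6: Nadia — 1 player.

1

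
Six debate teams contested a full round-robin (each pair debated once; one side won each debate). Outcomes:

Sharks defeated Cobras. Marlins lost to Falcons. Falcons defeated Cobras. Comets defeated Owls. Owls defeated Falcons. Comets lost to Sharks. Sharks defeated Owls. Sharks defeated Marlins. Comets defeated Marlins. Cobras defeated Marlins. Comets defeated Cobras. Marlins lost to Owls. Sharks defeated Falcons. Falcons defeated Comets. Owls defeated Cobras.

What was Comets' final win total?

Comets' results: beat Owls, Cobras, Marlins; lost to Sharks, Falcons.
That is 3 wins.

3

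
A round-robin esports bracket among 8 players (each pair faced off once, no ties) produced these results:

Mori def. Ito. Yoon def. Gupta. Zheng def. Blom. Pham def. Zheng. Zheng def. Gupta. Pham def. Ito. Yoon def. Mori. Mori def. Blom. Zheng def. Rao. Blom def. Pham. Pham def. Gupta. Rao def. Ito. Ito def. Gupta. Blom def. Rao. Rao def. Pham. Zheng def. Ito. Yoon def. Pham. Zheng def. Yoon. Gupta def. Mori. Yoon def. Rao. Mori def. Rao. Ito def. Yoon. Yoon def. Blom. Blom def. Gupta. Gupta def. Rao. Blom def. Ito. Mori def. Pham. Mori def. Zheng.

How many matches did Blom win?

4

Blom's results: beat Ito, Rao, Pham, Gupta; lost to Mori, Zheng, Yoon.
That is 4 wins.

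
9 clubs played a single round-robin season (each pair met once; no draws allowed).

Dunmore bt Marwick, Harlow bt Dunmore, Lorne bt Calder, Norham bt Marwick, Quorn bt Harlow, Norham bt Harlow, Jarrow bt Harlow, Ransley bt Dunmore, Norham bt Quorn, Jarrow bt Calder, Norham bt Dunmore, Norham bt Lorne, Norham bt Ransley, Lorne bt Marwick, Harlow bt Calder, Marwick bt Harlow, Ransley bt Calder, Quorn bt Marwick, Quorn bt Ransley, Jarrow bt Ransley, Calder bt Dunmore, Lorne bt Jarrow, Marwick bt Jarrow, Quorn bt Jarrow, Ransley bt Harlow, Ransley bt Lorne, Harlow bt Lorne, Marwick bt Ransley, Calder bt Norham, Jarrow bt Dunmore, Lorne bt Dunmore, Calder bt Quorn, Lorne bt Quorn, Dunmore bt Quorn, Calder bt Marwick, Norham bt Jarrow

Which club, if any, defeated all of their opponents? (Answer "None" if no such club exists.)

None

Highest win total is Norham with 7 (out of 8 possible).
Norham lost to Calder, so no club went undefeated.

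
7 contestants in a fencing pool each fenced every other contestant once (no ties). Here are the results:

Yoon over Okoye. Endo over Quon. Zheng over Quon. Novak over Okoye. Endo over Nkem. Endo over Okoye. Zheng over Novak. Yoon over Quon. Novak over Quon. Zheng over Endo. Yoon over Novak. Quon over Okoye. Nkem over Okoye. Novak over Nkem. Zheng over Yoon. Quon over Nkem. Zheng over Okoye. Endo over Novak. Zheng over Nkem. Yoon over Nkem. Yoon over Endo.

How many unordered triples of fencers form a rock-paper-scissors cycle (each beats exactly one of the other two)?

Win totals: Quon 2, Zheng 6, Okoye 0, Yoon 5, Novak 3, Nkem 1, Endo 4.
A fencer with w wins dominates both others in C(w,2) triples; summing gives 1 + 15 + 0 + 10 + 3 + 0 + 6 = 35 transitive triples.
Total triples C(7,3) = 35, so cyclic triples = 35 − 35 = 0.

0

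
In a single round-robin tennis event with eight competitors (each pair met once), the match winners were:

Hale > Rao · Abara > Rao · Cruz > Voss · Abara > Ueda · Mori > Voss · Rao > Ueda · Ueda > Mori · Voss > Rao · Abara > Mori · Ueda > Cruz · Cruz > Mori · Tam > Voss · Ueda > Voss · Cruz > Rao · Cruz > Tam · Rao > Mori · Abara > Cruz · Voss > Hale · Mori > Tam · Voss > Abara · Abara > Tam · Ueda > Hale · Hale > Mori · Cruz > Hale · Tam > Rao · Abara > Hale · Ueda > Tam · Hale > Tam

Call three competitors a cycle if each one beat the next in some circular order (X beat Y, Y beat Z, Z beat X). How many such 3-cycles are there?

Win totals: Tam 2, Rao 2, Ueda 5, Mori 2, Hale 3, Voss 3, Abara 6, Cruz 5.
A competitor with w wins dominates both others in C(w,2) triples; summing gives 1 + 1 + 10 + 1 + 3 + 3 + 15 + 10 = 44 transitive triples.
Total triples C(8,3) = 56, so cyclic triples = 56 − 44 = 12.

12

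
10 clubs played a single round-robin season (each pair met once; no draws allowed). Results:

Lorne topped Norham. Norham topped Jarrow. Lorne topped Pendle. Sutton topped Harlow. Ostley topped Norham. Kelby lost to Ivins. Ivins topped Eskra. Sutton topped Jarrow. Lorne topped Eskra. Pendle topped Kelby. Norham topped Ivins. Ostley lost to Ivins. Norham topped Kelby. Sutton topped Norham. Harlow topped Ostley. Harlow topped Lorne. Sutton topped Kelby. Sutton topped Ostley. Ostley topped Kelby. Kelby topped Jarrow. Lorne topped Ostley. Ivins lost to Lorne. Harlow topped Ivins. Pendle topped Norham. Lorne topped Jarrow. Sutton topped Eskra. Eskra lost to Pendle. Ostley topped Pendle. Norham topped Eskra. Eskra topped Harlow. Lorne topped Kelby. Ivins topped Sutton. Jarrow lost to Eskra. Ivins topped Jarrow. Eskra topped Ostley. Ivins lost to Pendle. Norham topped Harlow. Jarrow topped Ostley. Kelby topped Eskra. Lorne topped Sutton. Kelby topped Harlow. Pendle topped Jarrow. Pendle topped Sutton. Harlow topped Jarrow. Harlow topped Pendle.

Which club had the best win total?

Win totals: Ivins 5, Eskra 3, Ostley 3, Pendle 6, Sutton 6, Jarrow 1, Kelby 3, Lorne 8, Norham 5, Harlow 5.
Lorne leads with 8 wins (next highest: 6).

Lorne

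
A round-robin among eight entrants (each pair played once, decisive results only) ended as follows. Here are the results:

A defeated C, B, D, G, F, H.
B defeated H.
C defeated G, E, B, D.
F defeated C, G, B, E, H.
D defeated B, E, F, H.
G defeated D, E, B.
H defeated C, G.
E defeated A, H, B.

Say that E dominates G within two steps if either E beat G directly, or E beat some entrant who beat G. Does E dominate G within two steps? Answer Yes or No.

E did not beat G directly.
E beat A, B, H. Of those, A beat G.

Yes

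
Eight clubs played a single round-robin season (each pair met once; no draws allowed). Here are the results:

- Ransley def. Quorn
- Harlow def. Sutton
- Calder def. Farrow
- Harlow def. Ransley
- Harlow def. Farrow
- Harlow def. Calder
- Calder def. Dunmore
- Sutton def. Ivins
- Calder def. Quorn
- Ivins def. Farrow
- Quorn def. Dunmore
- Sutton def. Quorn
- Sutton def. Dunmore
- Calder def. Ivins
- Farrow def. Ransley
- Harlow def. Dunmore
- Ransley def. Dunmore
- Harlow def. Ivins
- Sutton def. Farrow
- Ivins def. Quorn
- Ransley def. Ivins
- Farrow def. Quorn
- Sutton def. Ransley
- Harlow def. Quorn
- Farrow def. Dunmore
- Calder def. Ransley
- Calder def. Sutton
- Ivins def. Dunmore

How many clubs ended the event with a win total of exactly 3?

Win totals: Ivins 3, Ransley 3, Sutton 5, Quorn 1, Calder 6, Dunmore 0, Farrow 3, Harlow 7.
Exactly 3: Ivins, Ransley, Farrow — 3 clubs.

3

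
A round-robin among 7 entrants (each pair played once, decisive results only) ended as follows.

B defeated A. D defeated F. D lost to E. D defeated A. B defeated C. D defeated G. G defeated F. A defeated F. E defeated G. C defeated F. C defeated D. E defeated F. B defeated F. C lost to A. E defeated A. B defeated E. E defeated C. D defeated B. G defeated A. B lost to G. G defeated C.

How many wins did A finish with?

2

A's results: beat C, F; lost to B, D, E, G.
That is 2 wins.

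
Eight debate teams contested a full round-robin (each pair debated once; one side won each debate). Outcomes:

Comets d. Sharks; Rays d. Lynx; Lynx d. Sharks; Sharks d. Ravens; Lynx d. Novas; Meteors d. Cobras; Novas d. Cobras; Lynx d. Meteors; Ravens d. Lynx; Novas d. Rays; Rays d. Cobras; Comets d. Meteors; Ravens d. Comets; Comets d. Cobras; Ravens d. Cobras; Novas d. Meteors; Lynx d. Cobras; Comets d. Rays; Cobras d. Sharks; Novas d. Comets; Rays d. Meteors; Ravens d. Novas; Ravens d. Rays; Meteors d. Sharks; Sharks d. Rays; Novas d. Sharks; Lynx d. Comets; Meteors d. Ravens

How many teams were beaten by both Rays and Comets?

Rays beat: Cobras, Lynx, Meteors.
Comets beat: Rays, Cobras, Sharks, Meteors.
Both beat: Cobras, Meteors — 2.

2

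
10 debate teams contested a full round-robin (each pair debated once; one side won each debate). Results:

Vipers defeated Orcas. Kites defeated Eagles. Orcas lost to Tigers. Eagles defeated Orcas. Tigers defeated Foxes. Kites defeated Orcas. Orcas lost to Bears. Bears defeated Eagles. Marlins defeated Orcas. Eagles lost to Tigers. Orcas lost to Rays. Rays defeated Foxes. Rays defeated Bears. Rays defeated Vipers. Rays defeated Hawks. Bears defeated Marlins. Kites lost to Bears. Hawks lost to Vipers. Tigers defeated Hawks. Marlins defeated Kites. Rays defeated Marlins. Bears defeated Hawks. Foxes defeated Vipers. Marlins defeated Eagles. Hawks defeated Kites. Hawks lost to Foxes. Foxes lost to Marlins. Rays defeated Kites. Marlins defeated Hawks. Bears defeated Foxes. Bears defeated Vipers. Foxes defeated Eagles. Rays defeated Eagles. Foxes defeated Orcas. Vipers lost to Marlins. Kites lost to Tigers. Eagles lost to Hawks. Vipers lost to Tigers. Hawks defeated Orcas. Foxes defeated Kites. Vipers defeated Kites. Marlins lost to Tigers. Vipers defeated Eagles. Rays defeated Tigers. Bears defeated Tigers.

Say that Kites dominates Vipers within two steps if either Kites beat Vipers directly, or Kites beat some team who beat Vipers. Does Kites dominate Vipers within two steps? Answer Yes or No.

Kites did not beat Vipers directly.
Kites beat Orcas, Eagles, but each of them lost to Vipers. No two-step path.

No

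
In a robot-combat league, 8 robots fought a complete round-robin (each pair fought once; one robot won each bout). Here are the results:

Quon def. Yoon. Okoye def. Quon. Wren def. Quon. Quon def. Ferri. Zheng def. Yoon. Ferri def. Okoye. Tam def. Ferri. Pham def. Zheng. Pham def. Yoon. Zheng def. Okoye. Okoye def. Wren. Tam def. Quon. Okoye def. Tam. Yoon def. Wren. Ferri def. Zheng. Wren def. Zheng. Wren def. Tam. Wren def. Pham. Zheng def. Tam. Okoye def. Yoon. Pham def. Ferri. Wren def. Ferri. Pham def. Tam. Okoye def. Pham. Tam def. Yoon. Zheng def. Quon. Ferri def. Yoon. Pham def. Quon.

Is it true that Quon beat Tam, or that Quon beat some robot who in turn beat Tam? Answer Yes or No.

Quon did not beat Tam directly.
Quon beat Ferri, Yoon, but each of them lost to Tam. No two-step path.

No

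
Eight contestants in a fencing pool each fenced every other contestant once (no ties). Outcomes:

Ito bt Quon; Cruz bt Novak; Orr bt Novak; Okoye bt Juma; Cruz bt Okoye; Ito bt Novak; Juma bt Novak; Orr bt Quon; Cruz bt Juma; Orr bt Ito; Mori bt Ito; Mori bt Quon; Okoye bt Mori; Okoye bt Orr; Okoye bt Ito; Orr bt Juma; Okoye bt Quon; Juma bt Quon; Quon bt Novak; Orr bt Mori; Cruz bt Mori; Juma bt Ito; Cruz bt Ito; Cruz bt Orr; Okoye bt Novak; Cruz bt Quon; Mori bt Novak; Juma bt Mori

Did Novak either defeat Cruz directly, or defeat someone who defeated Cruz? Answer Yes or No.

No

Novak did not beat Cruz directly.
Novak beat no one, so there is no intermediate fencer.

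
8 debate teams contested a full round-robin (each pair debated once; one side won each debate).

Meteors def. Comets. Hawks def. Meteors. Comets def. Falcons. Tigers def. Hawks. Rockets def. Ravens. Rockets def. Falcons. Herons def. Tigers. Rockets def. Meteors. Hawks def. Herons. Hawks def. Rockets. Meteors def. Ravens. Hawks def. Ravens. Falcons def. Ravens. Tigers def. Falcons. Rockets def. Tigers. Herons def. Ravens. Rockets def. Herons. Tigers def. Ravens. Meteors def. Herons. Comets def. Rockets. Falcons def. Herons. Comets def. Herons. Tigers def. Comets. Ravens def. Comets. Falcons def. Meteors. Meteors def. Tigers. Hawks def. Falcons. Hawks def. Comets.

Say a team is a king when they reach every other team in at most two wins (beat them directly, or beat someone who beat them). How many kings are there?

4

Meteors reaches everyone (king).
Ravens cannot reach Meteors, Tigers, Hawks in two steps.
Herons cannot reach Meteors, Rockets in two steps.
Falcons cannot reach Hawks, Rockets in two steps.
Tigers reaches everyone (king).
Hawks reaches everyone (king).
Comets cannot reach Hawks in two steps.
Rockets reaches everyone (king).
Kings: Meteors, Tigers, Hawks, Rockets — 4.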